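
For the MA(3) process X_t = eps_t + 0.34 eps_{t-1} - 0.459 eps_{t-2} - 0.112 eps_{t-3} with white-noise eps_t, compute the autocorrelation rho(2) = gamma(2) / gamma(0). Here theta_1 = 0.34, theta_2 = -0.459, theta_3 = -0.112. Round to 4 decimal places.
\rho(2) = -0.3713

For an MA(q) process with theta_0 = 1, the autocovariance is
  gamma(k) = sigma^2 * sum_{i=0..q-k} theta_i * theta_{i+k},
and rho(k) = gamma(k) / gamma(0). Sigma^2 cancels.
  numerator   = (1)*(-0.459) + (0.34)*(-0.112) = -0.49708.
  denominator = (1)^2 + (0.34)^2 + (-0.459)^2 + (-0.112)^2 = 1.338825.
  rho(2) = -0.49708 / 1.338825 = -0.3713.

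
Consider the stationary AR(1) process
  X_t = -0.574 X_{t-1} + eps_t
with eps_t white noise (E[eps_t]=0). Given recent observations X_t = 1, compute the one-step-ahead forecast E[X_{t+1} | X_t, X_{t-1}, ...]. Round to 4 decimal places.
E[X_{t+1} \mid \mathcal F_t] = -0.5740

For an AR(p) model X_t = c + sum_i phi_i X_{t-i} + eps_t, the
one-step-ahead conditional mean is
  E[X_{t+1} | X_t, ...] = c + sum_i phi_i X_{t+1-i}.
Substitute known values:
  E[X_{t+1} | ...] = (-0.574) * (1)
                   = -0.5740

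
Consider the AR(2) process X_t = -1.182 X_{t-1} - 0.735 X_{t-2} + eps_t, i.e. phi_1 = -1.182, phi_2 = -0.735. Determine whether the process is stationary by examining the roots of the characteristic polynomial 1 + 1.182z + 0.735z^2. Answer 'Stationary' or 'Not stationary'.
\text{Stationary}

The AR(p) characteristic polynomial is P(z) = 1 + 1.182z + 0.735z^2.
Stationarity requires all roots to lie outside the unit circle, i.e. |z| > 1 for every root.
Set 1 + (1.182) z + (0.735) z^2 = 0, i.e. a z^2 + b z + c = 0 with a = 0.735, b = 1.182, c = 1.
Discriminant D = b^2 - 4ac = (1.182)^2 - 4*(0.735)*1 = 1.397124 - (2.94) = -1.542876.
D < 0, so the roots are the complex-conjugate pair z = (-b +/- i sqrt(-D)) / (2a) = -0.8041 +/- 0.845i.
For a conjugate pair |z|^2 = z * conj(z) = (product of roots) = c/a = 1/(0.735) = 1.360544, so |z| = sqrt(1.360544) = 1.1664 for both roots.
Moduli of all roots: 1.1664, 1.1664.
All moduli strictly greater than 1? Yes.
Verdict: Stationary.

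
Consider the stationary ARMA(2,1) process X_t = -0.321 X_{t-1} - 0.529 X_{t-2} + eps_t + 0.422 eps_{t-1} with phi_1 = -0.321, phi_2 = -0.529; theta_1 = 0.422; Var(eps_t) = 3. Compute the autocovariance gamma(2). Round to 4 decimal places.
\gamma(2) = -2.2792

Multiply the model equation by X_{t-k} and take expectations. With theta_0 = psi_0 = 1 and psi_j the MA(infinity) weights, this gives
  gamma(k) - sum_i phi_i gamma(k-i) = c_k,
  c_k = sigma^2 * sum_{j=k..q} theta_j psi_{j-k}   (c_k = 0 for k > q),
using gamma(-m) = gamma(m).
psi-weights needed (psi_j = theta_j + sum_i phi_i psi_{j-i}):
  psi_1 = theta_1 + phi_1 = 0.422 + (-0.321) = 0.101
Right-hand sides:
  c_0 = sigma^2 (1 + theta_1 psi_1) = 3 * (1 + (0.422)(0.101)) = 3 * 1.042622 = 3.127866
  c_1 = sigma^2 theta_1 = 3 * (0.422) = 1.266
  c_2 = 0
Equations for k = 0, 1, 2 (AR order 2, c_2 = 0):
  (E0) gamma(0) = phi_1 gamma(1) + phi_2 gamma(2) + c_0
  (E1) gamma(1) = phi_1 gamma(0) + phi_2 gamma(1) + c_1
  (E2) gamma(2) = phi_1 gamma(1) + phi_2 gamma(0)
From (E1): gamma(1) = A gamma(0) + B with
  A = phi_1 / (1 - phi_2) = -0.321 / 1.529 = -0.209941,   B = c_1 / (1 - phi_2) = 1.266 / 1.529 = 0.827992.
Insert (E2) into (E0): gamma(0) (1 - phi_2^2) = phi_1 (1 + phi_2) gamma(1) + c_0.
  phi_1 (1 + phi_2) = (-0.321)(0.471) = -0.151191,   1 - phi_2^2 = 0.720159.
Replace gamma(1) by A gamma(0) + B and collect gamma(0):
  gamma(0) [0.720159 - (-0.151191)(-0.209941)] = (-0.151191)(0.827992) + 3.127866
  gamma(0) * 0.688418 = 3.002681
  gamma(0) = 3.002681 / 0.688418 = 4.361713.
  gamma(1) = A gamma(0) + B = (-0.209941)(4.361713) + (0.827992) = -0.087711.
  gamma(2) = phi_1 gamma(1) + phi_2 gamma(0) = (-0.321)(-0.087711) + (-0.529)(4.361713) = -2.279191.
Therefore gamma(2) = -2.2792 (to 4 decimal places).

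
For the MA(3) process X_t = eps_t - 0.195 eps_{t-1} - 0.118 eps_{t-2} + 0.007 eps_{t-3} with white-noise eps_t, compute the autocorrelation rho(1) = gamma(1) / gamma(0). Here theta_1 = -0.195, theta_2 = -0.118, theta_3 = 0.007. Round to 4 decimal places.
\rho(1) = -0.1643

For an MA(q) process with theta_0 = 1, the autocovariance is
  gamma(k) = sigma^2 * sum_{i=0..q-k} theta_i * theta_{i+k},
and rho(k) = gamma(k) / gamma(0). Sigma^2 cancels.
  numerator   = (1)*(-0.195) + (-0.195)*(-0.118) + (-0.118)*(0.007) = -0.172816.
  denominator = (1)^2 + (-0.195)^2 + (-0.118)^2 + (0.007)^2 = 1.051998.
  rho(1) = -0.172816 / 1.051998 = -0.1643.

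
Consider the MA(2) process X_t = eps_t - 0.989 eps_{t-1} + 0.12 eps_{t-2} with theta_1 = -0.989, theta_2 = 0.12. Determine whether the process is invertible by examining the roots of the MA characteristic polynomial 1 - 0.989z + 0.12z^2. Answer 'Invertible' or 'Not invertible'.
\text{Invertible}

The MA(q) characteristic polynomial is P(z) = 1 - 0.989z + 0.12z^2.
Invertibility requires all roots to lie outside the unit circle, i.e. |z| > 1 for every root.
Set 1 + (-0.989) z + (0.12) z^2 = 0, i.e. a z^2 + b z + c = 0 with a = 0.12, b = -0.989, c = 1.
Discriminant D = b^2 - 4ac = (-0.989)^2 - 4*(0.12)*1 = 0.978121 - (0.48) = 0.498121.
D >= 0, so the roots are real: z = (-b +/- sqrt(D)) / (2a) = (0.989 +/- 0.705777) / (0.24).
  z_1 = (0.989 + 0.705777) / (0.24) = 7.0616,   |z_1| = 7.0616.
  z_2 = (0.989 - 0.705777) / (0.24) = 1.1801,   |z_2| = 1.1801.
Moduli of all roots: 7.0616, 1.1801.
All moduli strictly greater than 1? Yes.
Verdict: Invertible.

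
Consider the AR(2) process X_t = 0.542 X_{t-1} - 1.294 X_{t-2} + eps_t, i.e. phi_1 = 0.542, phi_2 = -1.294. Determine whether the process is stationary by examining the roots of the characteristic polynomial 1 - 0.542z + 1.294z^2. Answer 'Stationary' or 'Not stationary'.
\text{Not stationary}

The AR(p) characteristic polynomial is P(z) = 1 - 0.542z + 1.294z^2.
Stationarity requires all roots to lie outside the unit circle, i.e. |z| > 1 for every root.
Set 1 + (-0.542) z + (1.294) z^2 = 0, i.e. a z^2 + b z + c = 0 with a = 1.294, b = -0.542, c = 1.
Discriminant D = b^2 - 4ac = (-0.542)^2 - 4*(1.294)*1 = 0.293764 - (5.176) = -4.882236.
D < 0, so the roots are the complex-conjugate pair z = (-b +/- i sqrt(-D)) / (2a) = 0.2094 +/- 0.8538i.
For a conjugate pair |z|^2 = z * conj(z) = (product of roots) = c/a = 1/(1.294) = 0.772798, so |z| = sqrt(0.772798) = 0.8791 for both roots.
Moduli of all roots: 0.8791, 0.8791.
All moduli strictly greater than 1? No.
Verdict: Not stationary.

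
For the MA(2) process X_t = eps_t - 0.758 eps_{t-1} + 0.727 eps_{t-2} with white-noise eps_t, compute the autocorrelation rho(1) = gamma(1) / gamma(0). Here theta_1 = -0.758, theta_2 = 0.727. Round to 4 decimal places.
\rho(1) = -0.6224

For an MA(q) process with theta_0 = 1, the autocovariance is
  gamma(k) = sigma^2 * sum_{i=0..q-k} theta_i * theta_{i+k},
and rho(k) = gamma(k) / gamma(0). Sigma^2 cancels.
  numerator   = (1)*(-0.758) + (-0.758)*(0.727) = -1.309066.
  denominator = (1)^2 + (-0.758)^2 + (0.727)^2 = 2.103093.
  rho(1) = -1.309066 / 2.103093 = -0.6224.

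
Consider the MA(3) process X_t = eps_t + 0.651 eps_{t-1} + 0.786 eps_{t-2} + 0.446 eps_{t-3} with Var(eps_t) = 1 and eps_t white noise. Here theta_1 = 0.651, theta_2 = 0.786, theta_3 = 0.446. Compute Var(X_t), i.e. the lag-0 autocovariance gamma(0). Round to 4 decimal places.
\gamma(0) = 2.2405

For an MA(q) process X_t = eps_t + sum_i theta_i eps_{t-i} with
Var(eps_t) = sigma^2, the variance is
  gamma(0) = sigma^2 * (1 + sum_i theta_i^2).
  sum_i theta_i^2 = (0.651)^2 + (0.786)^2 + (0.446)^2 = 0.423801 + 0.617796 + 0.198916 = 1.240513.
  gamma(0) = 1 * (1 + 1.240513) = 1 * 2.240513 = 2.240513, which rounds to 2.2405.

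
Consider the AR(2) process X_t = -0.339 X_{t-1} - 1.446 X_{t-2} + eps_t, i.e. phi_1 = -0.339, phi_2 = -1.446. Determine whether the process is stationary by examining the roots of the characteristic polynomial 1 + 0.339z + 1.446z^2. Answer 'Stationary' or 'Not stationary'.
\text{Not stationary}

The AR(p) characteristic polynomial is P(z) = 1 + 0.339z + 1.446z^2.
Stationarity requires all roots to lie outside the unit circle, i.e. |z| > 1 for every root.
Set 1 + (0.339) z + (1.446) z^2 = 0, i.e. a z^2 + b z + c = 0 with a = 1.446, b = 0.339, c = 1.
Discriminant D = b^2 - 4ac = (0.339)^2 - 4*(1.446)*1 = 0.114921 - (5.784) = -5.669079.
D < 0, so the roots are the complex-conjugate pair z = (-b +/- i sqrt(-D)) / (2a) = -0.1172 +/- 0.8233i.
For a conjugate pair |z|^2 = z * conj(z) = (product of roots) = c/a = 1/(1.446) = 0.691563, so |z| = sqrt(0.691563) = 0.8316 for both roots.
Moduli of all roots: 0.8316, 0.8316.
All moduli strictly greater than 1? No.
Verdict: Not stationary.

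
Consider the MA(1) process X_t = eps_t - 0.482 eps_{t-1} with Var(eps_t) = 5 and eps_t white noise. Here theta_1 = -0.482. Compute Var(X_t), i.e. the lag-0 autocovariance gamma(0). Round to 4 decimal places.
\gamma(0) = 6.1616

For an MA(q) process X_t = eps_t + sum_i theta_i eps_{t-i} with
Var(eps_t) = sigma^2, the variance is
  gamma(0) = sigma^2 * (1 + sum_i theta_i^2).
  sum_i theta_i^2 = (-0.482)^2 = 0.232324.
  gamma(0) = 5 * (1 + 0.232324) = 5 * 1.232324 = 6.16162, which rounds to 6.1616.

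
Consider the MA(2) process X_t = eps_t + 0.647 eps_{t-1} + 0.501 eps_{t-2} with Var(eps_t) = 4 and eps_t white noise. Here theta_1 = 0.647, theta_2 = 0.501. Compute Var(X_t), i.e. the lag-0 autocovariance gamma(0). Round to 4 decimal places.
\gamma(0) = 6.6784

For an MA(q) process X_t = eps_t + sum_i theta_i eps_{t-i} with
Var(eps_t) = sigma^2, the variance is
  gamma(0) = sigma^2 * (1 + sum_i theta_i^2).
  sum_i theta_i^2 = (0.647)^2 + (0.501)^2 = 0.418609 + 0.251001 = 0.66961.
  gamma(0) = 4 * (1 + 0.66961) = 4 * 1.66961 = 6.67844, which rounds to 6.6784.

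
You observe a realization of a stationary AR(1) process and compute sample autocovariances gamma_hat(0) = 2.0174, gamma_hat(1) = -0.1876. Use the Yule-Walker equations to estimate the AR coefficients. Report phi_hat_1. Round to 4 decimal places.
\hat\phi_{1} = -0.0930

The Yule-Walker equations for an AR(p) process read, in matrix form,
  Gamma_p phi = r_p,   with   (Gamma_p)_{ij} = gamma(|i - j|),
                       (r_p)_i = gamma(i),   i,j = 1..p.
Substitute the sample gammas (Toeplitz matrix and right-hand side of size 1):
  Gamma_p = [[2.0174]]
  r_p     = [-0.1876]
With p = 1 this is the single equation gamma(0) phi_1 = gamma(1):
  phi_hat_1 = gamma(1) / gamma(0) = -0.1876 / 2.0174 = -0.0930.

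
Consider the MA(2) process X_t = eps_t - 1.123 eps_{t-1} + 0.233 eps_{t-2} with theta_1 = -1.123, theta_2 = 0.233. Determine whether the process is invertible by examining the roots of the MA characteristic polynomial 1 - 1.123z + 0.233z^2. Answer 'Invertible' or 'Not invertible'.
\text{Invertible}

The MA(q) characteristic polynomial is P(z) = 1 - 1.123z + 0.233z^2.
Invertibility requires all roots to lie outside the unit circle, i.e. |z| > 1 for every root.
Set 1 + (-1.123) z + (0.233) z^2 = 0, i.e. a z^2 + b z + c = 0 with a = 0.233, b = -1.123, c = 1.
Discriminant D = b^2 - 4ac = (-1.123)^2 - 4*(0.233)*1 = 1.261129 - (0.932) = 0.329129.
D >= 0, so the roots are real: z = (-b +/- sqrt(D)) / (2a) = (1.123 +/- 0.573698) / (0.466).
  z_1 = (1.123 + 0.573698) / (0.466) = 3.641,   |z_1| = 3.641.
  z_2 = (1.123 - 0.573698) / (0.466) = 1.1788,   |z_2| = 1.1788.
Moduli of all roots: 3.6410, 1.1788.
All moduli strictly greater than 1? Yes.
Verdict: Invertible.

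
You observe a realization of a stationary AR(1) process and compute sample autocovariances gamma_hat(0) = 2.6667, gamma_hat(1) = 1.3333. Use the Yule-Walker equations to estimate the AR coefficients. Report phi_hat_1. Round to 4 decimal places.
\hat\phi_{1} = 0.5000

The Yule-Walker equations for an AR(p) process read, in matrix form,
  Gamma_p phi = r_p,   with   (Gamma_p)_{ij} = gamma(|i - j|),
                       (r_p)_i = gamma(i),   i,j = 1..p.
Substitute the sample gammas (Toeplitz matrix and right-hand side of size 1):
  Gamma_p = [[2.6667]]
  r_p     = [1.3333]
With p = 1 this is the single equation gamma(0) phi_1 = gamma(1):
  phi_hat_1 = gamma(1) / gamma(0) = 1.3333 / 2.6667 = 0.5000.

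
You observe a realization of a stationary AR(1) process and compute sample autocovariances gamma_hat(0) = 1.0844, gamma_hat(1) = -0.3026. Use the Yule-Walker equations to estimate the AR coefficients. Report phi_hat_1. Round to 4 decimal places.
\hat\phi_{1} = -0.2790

The Yule-Walker equations for an AR(p) process read, in matrix form,
  Gamma_p phi = r_p,   with   (Gamma_p)_{ij} = gamma(|i - j|),
                       (r_p)_i = gamma(i),   i,j = 1..p.
Substitute the sample gammas (Toeplitz matrix and right-hand side of size 1):
  Gamma_p = [[1.0844]]
  r_p     = [-0.3026]
With p = 1 this is the single equation gamma(0) phi_1 = gamma(1):
  phi_hat_1 = gamma(1) / gamma(0) = -0.3026 / 1.0844 = -0.2790.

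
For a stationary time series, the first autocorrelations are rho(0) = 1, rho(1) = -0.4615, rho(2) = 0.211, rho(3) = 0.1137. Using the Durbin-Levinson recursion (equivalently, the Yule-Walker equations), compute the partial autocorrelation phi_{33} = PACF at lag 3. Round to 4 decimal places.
\phi_{33} = 0.2670

The PACF at lag k is phi_{kk}, the last component of the solution
to the Yule-Walker system G_k phi = r_k where
  (G_k)_{ij} = rho(|i - j|), (r_k)_i = rho(i), i,j = 1..k.
Equivalently, Durbin-Levinson gives phi_{kk} iteratively:
  phi_{11} = rho(1)
  phi_{kk} = [rho(k) - sum_{j=1..k-1} phi_{k-1,j} rho(k-j)]
            / [1 - sum_{j=1..k-1} phi_{k-1,j} rho(j)],
  phi_{k,j} = phi_{k-1,j} - phi_{kk} phi_{k-1,k-j},  j = 1..k-1.
Step k = 1:
  phi_11 = rho(1) = -0.4615.
Step k = 2:
  phi_22 = [rho(2) - phi_11 rho(1)] / [1 - phi_11 rho(1)] = [0.211 - (-0.4615)(-0.4615)] / [1 - (-0.4615)(-0.4615)]
         = -0.00198225 / 0.78701775 = -0.002519.
  Update: phi_21 = phi_11 - phi_22 phi_11 = -0.4615 - (-0.002519)(-0.4615) = -0.462662.
Step k = 3:
  phi_33 = [rho(3) - phi_21 rho(2) - phi_22 rho(1)] / [1 - phi_21 rho(1) - phi_22 rho(2)]
    numerator   = 0.1137 - (-0.462662)(0.211) - (-0.002519)(-0.4615) = 0.21015939
    denominator = 1 - (-0.462662)(-0.4615) - (-0.002519)(0.211) = 0.78701276
  phi_33 = 0.21015939 / 0.78701276 = 0.267.
Therefore phi_{33} = 0.2670.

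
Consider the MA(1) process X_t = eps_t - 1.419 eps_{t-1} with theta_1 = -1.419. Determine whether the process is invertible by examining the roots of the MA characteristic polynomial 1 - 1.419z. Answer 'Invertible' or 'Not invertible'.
\text{Not invertible}

The MA(q) characteristic polynomial is P(z) = 1 - 1.419z.
Invertibility requires all roots to lie outside the unit circle, i.e. |z| > 1 for every root.
This is linear in z: 1 + (-1.419) z = 0  =>  z = -1/(-1.419) = 0.704722,  |z| = 0.704722.
Moduli of all roots: 0.7047.
All moduli strictly greater than 1? No.
Verdict: Not invertible.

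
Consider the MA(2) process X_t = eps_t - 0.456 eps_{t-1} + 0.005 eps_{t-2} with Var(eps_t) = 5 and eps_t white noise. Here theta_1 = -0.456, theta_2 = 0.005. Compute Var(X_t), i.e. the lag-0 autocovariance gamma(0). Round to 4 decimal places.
\gamma(0) = 6.0398

For an MA(q) process X_t = eps_t + sum_i theta_i eps_{t-i} with
Var(eps_t) = sigma^2, the variance is
  gamma(0) = sigma^2 * (1 + sum_i theta_i^2).
  sum_i theta_i^2 = (-0.456)^2 + (0.005)^2 = 0.207936 + 0.000025 = 0.207961.
  gamma(0) = 5 * (1 + 0.207961) = 5 * 1.207961 = 6.039805, which rounds to 6.0398.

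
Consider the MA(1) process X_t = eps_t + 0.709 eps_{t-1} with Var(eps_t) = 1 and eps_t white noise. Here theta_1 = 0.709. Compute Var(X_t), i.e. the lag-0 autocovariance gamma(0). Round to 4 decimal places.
\gamma(0) = 1.5027

For an MA(q) process X_t = eps_t + sum_i theta_i eps_{t-i} with
Var(eps_t) = sigma^2, the variance is
  gamma(0) = sigma^2 * (1 + sum_i theta_i^2).
  sum_i theta_i^2 = (0.709)^2 = 0.502681.
  gamma(0) = 1 * (1 + 0.502681) = 1 * 1.502681 = 1.502681, which rounds to 1.5027.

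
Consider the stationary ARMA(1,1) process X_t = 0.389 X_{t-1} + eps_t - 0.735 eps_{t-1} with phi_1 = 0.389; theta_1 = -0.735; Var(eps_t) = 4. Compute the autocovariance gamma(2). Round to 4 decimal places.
\gamma(2) = -0.4530

Multiply the model equation by X_{t-k} and take expectations. With theta_0 = psi_0 = 1 and psi_j the MA(infinity) weights, this gives
  gamma(k) - sum_i phi_i gamma(k-i) = c_k,
  c_k = sigma^2 * sum_{j=k..q} theta_j psi_{j-k}   (c_k = 0 for k > q),
using gamma(-m) = gamma(m).
psi-weights needed (psi_j = theta_j + sum_i phi_i psi_{j-i}):
  psi_1 = theta_1 + phi_1 = -0.735 + (0.389) = -0.346
Right-hand sides:
  c_0 = sigma^2 (1 + theta_1 psi_1) = 4 * (1 + (-0.735)(-0.346)) = 4 * 1.25431 = 5.01724
  c_1 = sigma^2 theta_1 = 4 * (-0.735) = -2.94
  c_2 = 0
Equations for k = 0 and k = 1 (AR order 1):
  gamma(0) = phi_1 gamma(1) + c_0
  gamma(1) = phi_1 gamma(0) + c_1
Substituting the second into the first: gamma(0) (1 - phi_1^2) = c_0 + phi_1 c_1, so
  gamma(0) = (c_0 + phi_1 c_1) / (1 - phi_1^2) = (5.01724 + (0.389)(-2.94)) / (1 - (0.389)^2) = 3.87358 / 0.848679 = 4.564246.
  gamma(1) = phi_1 gamma(0) + c_1 = (0.389)(4.564246) + (-2.94) = -1.164508.
For k = 2 (> q): gamma(2) = phi_1 gamma(1) = (0.389)(-1.164508) = -0.452994.
Therefore gamma(2) = -0.4530 (to 4 decimal places).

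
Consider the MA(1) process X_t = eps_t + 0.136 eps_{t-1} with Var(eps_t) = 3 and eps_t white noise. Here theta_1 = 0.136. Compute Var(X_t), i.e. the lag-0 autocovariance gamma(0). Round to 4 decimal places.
\gamma(0) = 3.0555

For an MA(q) process X_t = eps_t + sum_i theta_i eps_{t-i} with
Var(eps_t) = sigma^2, the variance is
  gamma(0) = sigma^2 * (1 + sum_i theta_i^2).
  sum_i theta_i^2 = (0.136)^2 = 0.018496.
  gamma(0) = 3 * (1 + 0.018496) = 3 * 1.018496 = 3.055488, which rounds to 3.0555.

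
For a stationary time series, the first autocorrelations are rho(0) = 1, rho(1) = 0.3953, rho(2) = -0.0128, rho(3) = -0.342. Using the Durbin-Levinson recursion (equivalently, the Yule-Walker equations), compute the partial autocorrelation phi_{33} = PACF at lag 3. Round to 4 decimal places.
\phi_{33} = -0.3170

The PACF at lag k is phi_{kk}, the last component of the solution
to the Yule-Walker system G_k phi = r_k where
  (G_k)_{ij} = rho(|i - j|), (r_k)_i = rho(i), i,j = 1..k.
Equivalently, Durbin-Levinson gives phi_{kk} iteratively:
  phi_{11} = rho(1)
  phi_{kk} = [rho(k) - sum_{j=1..k-1} phi_{k-1,j} rho(k-j)]
            / [1 - sum_{j=1..k-1} phi_{k-1,j} rho(j)],
  phi_{k,j} = phi_{k-1,j} - phi_{kk} phi_{k-1,k-j},  j = 1..k-1.
Step k = 1:
  phi_11 = rho(1) = 0.3953.
Step k = 2:
  phi_22 = [rho(2) - phi_11 rho(1)] / [1 - phi_11 rho(1)] = [-0.0128 - (0.3953)(0.3953)] / [1 - (0.3953)(0.3953)]
         = -0.16906209 / 0.84373791 = -0.200373.
  Update: phi_21 = phi_11 - phi_22 phi_11 = 0.3953 - (-0.200373)(0.3953) = 0.474507.
Step k = 3:
  phi_33 = [rho(3) - phi_21 rho(2) - phi_22 rho(1)] / [1 - phi_21 rho(1) - phi_22 rho(2)]
    numerator   = -0.342 - (0.474507)(-0.0128) - (-0.200373)(0.3953) = -0.25671896
    denominator = 1 - (0.474507)(0.3953) - (-0.200373)(-0.0128) = 0.80986247
  phi_33 = -0.25671896 / 0.80986247 = -0.317.
Therefore phi_{33} = -0.3170.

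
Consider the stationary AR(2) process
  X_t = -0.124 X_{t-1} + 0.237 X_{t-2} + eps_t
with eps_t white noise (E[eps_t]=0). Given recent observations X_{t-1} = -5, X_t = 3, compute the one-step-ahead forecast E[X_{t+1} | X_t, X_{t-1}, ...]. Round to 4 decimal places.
E[X_{t+1} \mid \mathcal F_t] = -1.5570

For an AR(p) model X_t = c + sum_i phi_i X_{t-i} + eps_t, the
one-step-ahead conditional mean is
  E[X_{t+1} | X_t, ...] = c + sum_i phi_i X_{t+1-i}.
Substitute known values:
  E[X_{t+1} | ...] = (-0.124) * (3) + (0.237) * (-5)
                   = -1.5570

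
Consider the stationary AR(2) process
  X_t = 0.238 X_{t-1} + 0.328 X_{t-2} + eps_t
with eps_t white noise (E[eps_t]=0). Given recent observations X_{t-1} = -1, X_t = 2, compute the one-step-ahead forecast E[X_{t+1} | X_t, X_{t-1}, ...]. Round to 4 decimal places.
E[X_{t+1} \mid \mathcal F_t] = 0.1480

For an AR(p) model X_t = c + sum_i phi_i X_{t-i} + eps_t, the
one-step-ahead conditional mean is
  E[X_{t+1} | X_t, ...] = c + sum_i phi_i X_{t+1-i}.
Substitute known values:
  E[X_{t+1} | ...] = (0.238) * (2) + (0.328) * (-1)
                   = 0.1480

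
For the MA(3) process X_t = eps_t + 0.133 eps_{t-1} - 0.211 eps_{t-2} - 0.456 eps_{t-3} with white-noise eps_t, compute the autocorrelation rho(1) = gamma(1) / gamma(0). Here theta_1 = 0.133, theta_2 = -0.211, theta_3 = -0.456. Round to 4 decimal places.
\rho(1) = 0.1584

For an MA(q) process with theta_0 = 1, the autocovariance is
  gamma(k) = sigma^2 * sum_{i=0..q-k} theta_i * theta_{i+k},
and rho(k) = gamma(k) / gamma(0). Sigma^2 cancels.
  numerator   = (1)*(0.133) + (0.133)*(-0.211) + (-0.211)*(-0.456) = 0.201153.
  denominator = (1)^2 + (0.133)^2 + (-0.211)^2 + (-0.456)^2 = 1.270146.
  rho(1) = 0.201153 / 1.270146 = 0.1584.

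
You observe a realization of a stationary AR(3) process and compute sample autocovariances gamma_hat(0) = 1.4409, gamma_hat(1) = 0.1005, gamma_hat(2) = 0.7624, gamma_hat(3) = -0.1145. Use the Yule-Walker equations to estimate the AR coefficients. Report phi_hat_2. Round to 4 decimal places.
\hat\phi_{2} = 0.5329

The Yule-Walker equations for an AR(p) process read, in matrix form,
  Gamma_p phi = r_p,   with   (Gamma_p)_{ij} = gamma(|i - j|),
                       (r_p)_i = gamma(i),   i,j = 1..p.
Substitute the sample gammas (Toeplitz matrix and right-hand side of size 3):
  Gamma_p = [[1.4409, 0.1005, 0.7624], [0.1005, 1.4409, 0.1005], [0.7624, 0.1005, 1.4409]]
  r_p     = [0.1005, 0.7624, -0.1145]
Written out (R1..R3):
  (R1) 1.4409 phi_1 + 0.1005 phi_2 + 0.7624 phi_3 = 0.1005
  (R2) 0.1005 phi_1 + 1.4409 phi_2 + 0.1005 phi_3 = 0.7624
  (R3) 0.7624 phi_1 + 0.1005 phi_2 + 1.4409 phi_3 = -0.1145
Gaussian elimination:
  R2 <- R2 - (0.1005/1.4409) R1 = R2 - (0.069748) R1:  1.43389 phi_2 + 0.047324 phi_3 = 0.75539
  R3 <- R3 - (0.7624/1.4409) R1 = R3 - (0.529114) R1:  0.047324 phi_2 + 1.037504 phi_3 = -0.167676
  R3 <- R3 - (0.047324/1.43389) R2 = R3 - (0.033004) R2:  1.035942 phi_3 = -0.192607
Back-substitution:
  phi_hat_3 = -0.192607 / 1.035942 = -0.185924
  phi_hat_2 = (0.75539 - (0.047324)(-0.185924)) / 1.43389 = 0.532948
  phi_hat_1 = (0.1005 - (0.1005)(0.532948) - (0.7624)(-0.185924)) / 1.4409 = 0.130951
So phi_hat = [0.1310, 0.5329, -0.1859].
Therefore phi_hat_2 = 0.5329.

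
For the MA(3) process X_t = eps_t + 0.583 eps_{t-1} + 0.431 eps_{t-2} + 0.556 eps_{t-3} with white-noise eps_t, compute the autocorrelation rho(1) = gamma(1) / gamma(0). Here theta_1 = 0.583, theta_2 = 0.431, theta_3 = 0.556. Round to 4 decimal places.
\rho(1) = 0.5853

For an MA(q) process with theta_0 = 1, the autocovariance is
  gamma(k) = sigma^2 * sum_{i=0..q-k} theta_i * theta_{i+k},
and rho(k) = gamma(k) / gamma(0). Sigma^2 cancels.
  numerator   = (1)*(0.583) + (0.583)*(0.431) + (0.431)*(0.556) = 1.073909.
  denominator = (1)^2 + (0.583)^2 + (0.431)^2 + (0.556)^2 = 1.834786.
  rho(1) = 1.073909 / 1.834786 = 0.5853.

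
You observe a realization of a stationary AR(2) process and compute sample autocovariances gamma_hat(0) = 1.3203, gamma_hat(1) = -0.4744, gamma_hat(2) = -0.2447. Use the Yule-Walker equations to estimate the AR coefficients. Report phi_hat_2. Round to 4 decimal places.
\hat\phi_{2} = -0.3611

The Yule-Walker equations for an AR(p) process read, in matrix form,
  Gamma_p phi = r_p,   with   (Gamma_p)_{ij} = gamma(|i - j|),
                       (r_p)_i = gamma(i),   i,j = 1..p.
Substitute the sample gammas (Toeplitz matrix and right-hand side of size 2):
  Gamma_p = [[1.3203, -0.4744], [-0.4744, 1.3203]]
  r_p     = [-0.4744, -0.2447]
Written out:
  1.3203 phi_1 - 0.4744 phi_2 = -0.4744
  -0.4744 phi_1 + 1.3203 phi_2 = -0.2447
Solve by Cramer's rule:
  det = gamma(0)^2 - gamma(1)^2 = (1.3203)^2 - (-0.4744)^2 = 1.74319209 - 0.22505536 = 1.51813673
  phi_hat_1 = [gamma(1) gamma(0) - gamma(1) gamma(2)] / det = [(-0.4744)(1.3203) - (-0.4744)(-0.2447)] / 1.51813673 = -0.742436 / 1.51813673 = -0.489
  phi_hat_2 = [gamma(0) gamma(2) - gamma(1)^2] / det = [(1.3203)(-0.2447) - (-0.4744)^2] / 1.51813673 = -0.54813277 / 1.51813673 = -0.3611
So phi_hat = [-0.4890, -0.3611].
Therefore phi_hat_2 = -0.3611.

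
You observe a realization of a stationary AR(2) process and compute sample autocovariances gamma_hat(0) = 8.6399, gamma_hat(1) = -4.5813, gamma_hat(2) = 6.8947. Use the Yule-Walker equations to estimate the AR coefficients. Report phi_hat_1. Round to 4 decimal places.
\hat\phi_{1} = -0.1490

The Yule-Walker equations for an AR(p) process read, in matrix form,
  Gamma_p phi = r_p,   with   (Gamma_p)_{ij} = gamma(|i - j|),
                       (r_p)_i = gamma(i),   i,j = 1..p.
Substitute the sample gammas (Toeplitz matrix and right-hand side of size 2):
  Gamma_p = [[8.6399, -4.5813], [-4.5813, 8.6399]]
  r_p     = [-4.5813, 6.8947]
Written out:
  8.6399 phi_1 - 4.5813 phi_2 = -4.5813
  -4.5813 phi_1 + 8.6399 phi_2 = 6.8947
Solve by Cramer's rule:
  det = gamma(0)^2 - gamma(1)^2 = (8.6399)^2 - (-4.5813)^2 = 74.64787201 - 20.98830969 = 53.65956232
  phi_hat_1 = [gamma(1) gamma(0) - gamma(1) gamma(2)] / det = [(-4.5813)(8.6399) - (-4.5813)(6.8947)] / 53.65956232 = -7.99528476 / 53.65956232 = -0.149
  phi_hat_2 = [gamma(0) gamma(2) - gamma(1)^2] / det = [(8.6399)(6.8947) - (-4.5813)^2] / 53.65956232 = 38.58120884 / 53.65956232 = 0.719
So phi_hat = [-0.1490, 0.7190].
Therefore phi_hat_1 = -0.1490.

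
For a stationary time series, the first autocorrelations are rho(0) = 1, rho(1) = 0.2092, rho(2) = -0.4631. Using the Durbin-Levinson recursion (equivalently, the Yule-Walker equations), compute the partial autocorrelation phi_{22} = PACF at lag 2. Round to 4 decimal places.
\phi_{22} = -0.5301

The PACF at lag k is phi_{kk}, the last component of the solution
to the Yule-Walker system G_k phi = r_k where
  (G_k)_{ij} = rho(|i - j|), (r_k)_i = rho(i), i,j = 1..k.
Equivalently, Durbin-Levinson gives phi_{kk} iteratively:
  phi_{11} = rho(1)
  phi_{kk} = [rho(k) - sum_{j=1..k-1} phi_{k-1,j} rho(k-j)]
            / [1 - sum_{j=1..k-1} phi_{k-1,j} rho(j)],
  phi_{k,j} = phi_{k-1,j} - phi_{kk} phi_{k-1,k-j},  j = 1..k-1.
Step k = 1:
  phi_11 = rho(1) = 0.2092.
Step k = 2:
  phi_22 = [rho(2) - phi_11 rho(1)] / [1 - phi_11 rho(1)] = [-0.4631 - (0.2092)(0.2092)] / [1 - (0.2092)(0.2092)]
         = -0.50686464 / 0.95623536 = -0.5301.
Therefore phi_{22} = -0.5301.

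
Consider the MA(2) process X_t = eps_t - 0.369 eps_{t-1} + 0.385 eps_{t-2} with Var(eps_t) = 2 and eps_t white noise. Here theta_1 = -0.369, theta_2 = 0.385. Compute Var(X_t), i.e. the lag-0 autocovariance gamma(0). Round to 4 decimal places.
\gamma(0) = 2.5688

For an MA(q) process X_t = eps_t + sum_i theta_i eps_{t-i} with
Var(eps_t) = sigma^2, the variance is
  gamma(0) = sigma^2 * (1 + sum_i theta_i^2).
  sum_i theta_i^2 = (-0.369)^2 + (0.385)^2 = 0.136161 + 0.148225 = 0.284386.
  gamma(0) = 2 * (1 + 0.284386) = 2 * 1.284386 = 2.568772, which rounds to 2.5688.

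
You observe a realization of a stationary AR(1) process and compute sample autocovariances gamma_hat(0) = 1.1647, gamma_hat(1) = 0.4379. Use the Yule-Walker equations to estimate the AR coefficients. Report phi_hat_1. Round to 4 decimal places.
\hat\phi_{1} = 0.3760

The Yule-Walker equations for an AR(p) process read, in matrix form,
  Gamma_p phi = r_p,   with   (Gamma_p)_{ij} = gamma(|i - j|),
                       (r_p)_i = gamma(i),   i,j = 1..p.
Substitute the sample gammas (Toeplitz matrix and right-hand side of size 1):
  Gamma_p = [[1.1647]]
  r_p     = [0.4379]
With p = 1 this is the single equation gamma(0) phi_1 = gamma(1):
  phi_hat_1 = gamma(1) / gamma(0) = 0.4379 / 1.1647 = 0.3760.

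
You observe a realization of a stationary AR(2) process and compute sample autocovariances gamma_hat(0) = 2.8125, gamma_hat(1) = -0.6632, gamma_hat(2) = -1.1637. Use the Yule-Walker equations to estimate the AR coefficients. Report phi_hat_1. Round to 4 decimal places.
\hat\phi_{1} = -0.3530

The Yule-Walker equations for an AR(p) process read, in matrix form,
  Gamma_p phi = r_p,   with   (Gamma_p)_{ij} = gamma(|i - j|),
                       (r_p)_i = gamma(i),   i,j = 1..p.
Substitute the sample gammas (Toeplitz matrix and right-hand side of size 2):
  Gamma_p = [[2.8125, -0.6632], [-0.6632, 2.8125]]
  r_p     = [-0.6632, -1.1637]
Written out:
  2.8125 phi_1 - 0.6632 phi_2 = -0.6632
  -0.6632 phi_1 + 2.8125 phi_2 = -1.1637
Solve by Cramer's rule:
  det = gamma(0)^2 - gamma(1)^2 = (2.8125)^2 - (-0.6632)^2 = 7.91015625 - 0.43983424 = 7.47032201
  phi_hat_1 = [gamma(1) gamma(0) - gamma(1) gamma(2)] / det = [(-0.6632)(2.8125) - (-0.6632)(-1.1637)] / 7.47032201 = -2.63701584 / 7.47032201 = -0.353
  phi_hat_2 = [gamma(0) gamma(2) - gamma(1)^2] / det = [(2.8125)(-1.1637) - (-0.6632)^2] / 7.47032201 = -3.71274049 / 7.47032201 = -0.497
So phi_hat = [-0.3530, -0.4970].
Therefore phi_hat_1 = -0.3530.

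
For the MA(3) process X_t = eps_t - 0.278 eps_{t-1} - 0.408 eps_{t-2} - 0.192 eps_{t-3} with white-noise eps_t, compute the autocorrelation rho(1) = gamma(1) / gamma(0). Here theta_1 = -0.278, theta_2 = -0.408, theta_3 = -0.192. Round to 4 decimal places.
\rho(1) = -0.0673

For an MA(q) process with theta_0 = 1, the autocovariance is
  gamma(k) = sigma^2 * sum_{i=0..q-k} theta_i * theta_{i+k},
and rho(k) = gamma(k) / gamma(0). Sigma^2 cancels.
  numerator   = (1)*(-0.278) + (-0.278)*(-0.408) + (-0.408)*(-0.192) = -0.08624.
  denominator = (1)^2 + (-0.278)^2 + (-0.408)^2 + (-0.192)^2 = 1.280612.
  rho(1) = -0.08624 / 1.280612 = -0.0673.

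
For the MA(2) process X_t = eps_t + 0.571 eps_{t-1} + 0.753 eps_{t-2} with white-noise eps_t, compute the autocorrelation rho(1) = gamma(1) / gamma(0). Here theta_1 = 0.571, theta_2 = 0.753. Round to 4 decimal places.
\rho(1) = 0.5288

For an MA(q) process with theta_0 = 1, the autocovariance is
  gamma(k) = sigma^2 * sum_{i=0..q-k} theta_i * theta_{i+k},
and rho(k) = gamma(k) / gamma(0). Sigma^2 cancels.
  numerator   = (1)*(0.571) + (0.571)*(0.753) = 1.000963.
  denominator = (1)^2 + (0.571)^2 + (0.753)^2 = 1.89305.
  rho(1) = 1.000963 / 1.89305 = 0.5288.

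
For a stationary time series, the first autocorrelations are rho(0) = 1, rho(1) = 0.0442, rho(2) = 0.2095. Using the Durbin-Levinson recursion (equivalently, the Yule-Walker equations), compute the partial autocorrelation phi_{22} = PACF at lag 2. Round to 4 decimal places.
\phi_{22} = 0.2080

The PACF at lag k is phi_{kk}, the last component of the solution
to the Yule-Walker system G_k phi = r_k where
  (G_k)_{ij} = rho(|i - j|), (r_k)_i = rho(i), i,j = 1..k.
Equivalently, Durbin-Levinson gives phi_{kk} iteratively:
  phi_{11} = rho(1)
  phi_{kk} = [rho(k) - sum_{j=1..k-1} phi_{k-1,j} rho(k-j)]
            / [1 - sum_{j=1..k-1} phi_{k-1,j} rho(j)],
  phi_{k,j} = phi_{k-1,j} - phi_{kk} phi_{k-1,k-j},  j = 1..k-1.
Step k = 1:
  phi_11 = rho(1) = 0.0442.
Step k = 2:
  phi_22 = [rho(2) - phi_11 rho(1)] / [1 - phi_11 rho(1)] = [0.2095 - (0.0442)(0.0442)] / [1 - (0.0442)(0.0442)]
         = 0.20754636 / 0.99804636 = 0.208.
Therefore phi_{22} = 0.2080.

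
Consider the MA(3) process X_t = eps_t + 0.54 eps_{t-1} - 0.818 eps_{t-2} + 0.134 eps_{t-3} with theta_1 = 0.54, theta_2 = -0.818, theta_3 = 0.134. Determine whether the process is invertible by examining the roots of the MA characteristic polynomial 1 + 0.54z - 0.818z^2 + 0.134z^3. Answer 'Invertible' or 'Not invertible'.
\text{Not invertible}

The MA(q) characteristic polynomial is P(z) = 1 + 0.54z - 0.818z^2 + 0.134z^3.
Invertibility requires all roots to lie outside the unit circle, i.e. |z| > 1 for every root.
Degree 3: look for a simple real root z0 first, then factor out (1 - z/z0) and solve the remaining quadratic.
Testing z0 = 5: P(5) = 1 + (0.54)(5) + (-0.818)(5)^2 + (0.134)(5)^3
  = 1 + (2.7) + (-20.45) + (16.75) = 0.  So z_0 = 5 is a root, |z_0| = 5.
Divide out the factor (1 - 0.2 z) = (1 - z/z0) (since 1/z0 = 0.2):
  P(z) = (1 - 0.2 z)(1 + (0.74) z + (-0.67) z^2)
  [check: z-coef 0.74 - (0.2) = 0.54; z^2-coef -0.67 - (0.2)(0.74) = -0.818; z^3-coef -(0.2)(-0.67) = 0.134.]
Remaining roots from the quadratic factor 1 + (0.74) z + (-0.67) z^2:
  Set 1 + (0.74) z + (-0.67) z^2 = 0, i.e. a z^2 + b z + c = 0 with a = -0.67, b = 0.74, c = 1.
  Discriminant D = b^2 - 4ac = (0.74)^2 - 4*(-0.67)*1 = 0.5476 - (-2.68) = 3.2276.
  D >= 0, so the roots are real: z = (-b +/- sqrt(D)) / (2a) = (-0.74 +/- 1.796552) / (-1.34).
    z_1 = (-0.74 + 1.796552) / (-1.34) = -0.7885,   |z_1| = 0.7885.
    z_2 = (-0.74 - 1.796552) / (-1.34) = 1.8929,   |z_2| = 1.8929.
Moduli of all roots: 5.0000, 0.7885, 1.8929.
All moduli strictly greater than 1? No.
Verdict: Not invertible.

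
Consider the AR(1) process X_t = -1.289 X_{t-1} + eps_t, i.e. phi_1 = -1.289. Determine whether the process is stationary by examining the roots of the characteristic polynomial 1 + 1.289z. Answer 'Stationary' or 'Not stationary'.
\text{Not stationary}

The AR(p) characteristic polynomial is P(z) = 1 + 1.289z.
Stationarity requires all roots to lie outside the unit circle, i.e. |z| > 1 for every root.
This is linear in z: 1 + (1.289) z = 0  =>  z = -1/(1.289) = -0.775795,  |z| = 0.775795.
Moduli of all roots: 0.7758.
All moduli strictly greater than 1? No.
Verdict: Not stationary.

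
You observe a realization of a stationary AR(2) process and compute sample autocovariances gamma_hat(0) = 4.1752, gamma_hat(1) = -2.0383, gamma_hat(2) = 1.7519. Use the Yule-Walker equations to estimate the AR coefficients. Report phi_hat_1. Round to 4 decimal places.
\hat\phi_{1} = -0.3720

The Yule-Walker equations for an AR(p) process read, in matrix form,
  Gamma_p phi = r_p,   with   (Gamma_p)_{ij} = gamma(|i - j|),
                       (r_p)_i = gamma(i),   i,j = 1..p.
Substitute the sample gammas (Toeplitz matrix and right-hand side of size 2):
  Gamma_p = [[4.1752, -2.0383], [-2.0383, 4.1752]]
  r_p     = [-2.0383, 1.7519]
Written out:
  4.1752 phi_1 - 2.0383 phi_2 = -2.0383
  -2.0383 phi_1 + 4.1752 phi_2 = 1.7519
Solve by Cramer's rule:
  det = gamma(0)^2 - gamma(1)^2 = (4.1752)^2 - (-2.0383)^2 = 17.43229504 - 4.15466689 = 13.27762815
  phi_hat_1 = [gamma(1) gamma(0) - gamma(1) gamma(2)] / det = [(-2.0383)(4.1752) - (-2.0383)(1.7519)] / 13.27762815 = -4.93941239 / 13.27762815 = -0.372
  phi_hat_2 = [gamma(0) gamma(2) - gamma(1)^2] / det = [(4.1752)(1.7519) - (-2.0383)^2] / 13.27762815 = 3.15986599 / 13.27762815 = 0.238
So phi_hat = [-0.3720, 0.2380].
Therefore phi_hat_1 = -0.3720.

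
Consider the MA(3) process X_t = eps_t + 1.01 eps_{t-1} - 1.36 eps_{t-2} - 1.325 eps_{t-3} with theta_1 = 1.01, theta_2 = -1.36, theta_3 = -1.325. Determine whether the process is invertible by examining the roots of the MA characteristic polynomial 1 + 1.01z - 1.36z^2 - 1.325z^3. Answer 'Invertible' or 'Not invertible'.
\text{Not invertible}

The MA(q) characteristic polynomial is P(z) = 1 + 1.01z - 1.36z^2 - 1.325z^3.
Invertibility requires all roots to lie outside the unit circle, i.e. |z| > 1 for every root.
Degree 3: look for a simple real root z0 first, then factor out (1 - z/z0) and solve the remaining quadratic.
Testing z0 = -0.8: P(-0.8) = 1 + (1.01)(-0.8) + (-1.36)(-0.8)^2 + (-1.325)(-0.8)^3
  = 1 + (-0.808) + (-0.8704) + (0.6784) = 0.  So z_0 = -0.8 is a root, |z_0| = 0.8.
Divide out the factor (1 + 1.25 z) = (1 - z/z0) (since 1/z0 = -1.25):
  P(z) = (1 + 1.25 z)(1 + (-0.24) z + (-1.06) z^2)
  [check: z-coef -0.24 - (-1.25) = 1.01; z^2-coef -1.06 - (-1.25)(-0.24) = -1.36; z^3-coef -(-1.25)(-1.06) = -1.325.]
Remaining roots from the quadratic factor 1 + (-0.24) z + (-1.06) z^2:
  Set 1 + (-0.24) z + (-1.06) z^2 = 0, i.e. a z^2 + b z + c = 0 with a = -1.06, b = -0.24, c = 1.
  Discriminant D = b^2 - 4ac = (-0.24)^2 - 4*(-1.06)*1 = 0.0576 - (-4.24) = 4.2976.
  D >= 0, so the roots are real: z = (-b +/- sqrt(D)) / (2a) = (0.24 +/- 2.073065) / (-2.12).
    z_1 = (0.24 + 2.073065) / (-2.12) = -1.0911,   |z_1| = 1.0911.
    z_2 = (0.24 - 2.073065) / (-2.12) = 0.8647,   |z_2| = 0.8647.
Moduli of all roots: 0.8000, 1.0911, 0.8647.
All moduli strictly greater than 1? No.
Verdict: Not invertible.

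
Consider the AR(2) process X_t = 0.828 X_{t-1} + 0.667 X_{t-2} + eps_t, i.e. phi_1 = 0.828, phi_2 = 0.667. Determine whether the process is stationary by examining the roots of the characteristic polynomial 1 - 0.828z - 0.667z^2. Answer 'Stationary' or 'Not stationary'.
\text{Not stationary}

The AR(p) characteristic polynomial is P(z) = 1 - 0.828z - 0.667z^2.
Stationarity requires all roots to lie outside the unit circle, i.e. |z| > 1 for every root.
Set 1 + (-0.828) z + (-0.667) z^2 = 0, i.e. a z^2 + b z + c = 0 with a = -0.667, b = -0.828, c = 1.
Discriminant D = b^2 - 4ac = (-0.828)^2 - 4*(-0.667)*1 = 0.685584 - (-2.668) = 3.353584.
D >= 0, so the roots are real: z = (-b +/- sqrt(D)) / (2a) = (0.828 +/- 1.831279) / (-1.334).
  z_1 = (0.828 + 1.831279) / (-1.334) = -1.9935,   |z_1| = 1.9935.
  z_2 = (0.828 - 1.831279) / (-1.334) = 0.7521,   |z_2| = 0.7521.
Moduli of all roots: 1.9935, 0.7521.
All moduli strictly greater than 1? No.
Verdict: Not stationary.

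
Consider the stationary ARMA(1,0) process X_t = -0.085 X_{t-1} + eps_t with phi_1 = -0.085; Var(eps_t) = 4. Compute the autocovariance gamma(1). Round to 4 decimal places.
\gamma(1) = -0.3425

Multiply the model equation by X_{t-k} and take expectations. With theta_0 = psi_0 = 1 and psi_j the MA(infinity) weights, this gives
  gamma(k) - sum_i phi_i gamma(k-i) = c_k,
  c_k = sigma^2 * sum_{j=k..q} theta_j psi_{j-k}   (c_k = 0 for k > q),
using gamma(-m) = gamma(m).
Pure AR (q = 0): c_0 = sigma^2 = 4, c_k = 0 for k >= 1.
Equations for k = 0 and k = 1 (AR order 1):
  gamma(0) = phi_1 gamma(1) + c_0
  gamma(1) = phi_1 gamma(0) + c_1
Substituting the second into the first: gamma(0) (1 - phi_1^2) = c_0 + phi_1 c_1, so
  gamma(0) = c_0 / (1 - phi_1^2) = 4 / (1 - (-0.085)^2) = 4 / 0.992775 = 4.02911.
  gamma(1) = phi_1 gamma(0) = (-0.085)(4.02911) = -0.342474.
Therefore gamma(1) = -0.3425 (to 4 decimal places).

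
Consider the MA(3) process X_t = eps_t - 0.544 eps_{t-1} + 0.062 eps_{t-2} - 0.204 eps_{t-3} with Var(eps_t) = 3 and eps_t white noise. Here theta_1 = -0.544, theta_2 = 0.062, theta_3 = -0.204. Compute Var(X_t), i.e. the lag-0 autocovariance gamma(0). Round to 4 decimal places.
\gamma(0) = 4.0242

For an MA(q) process X_t = eps_t + sum_i theta_i eps_{t-i} with
Var(eps_t) = sigma^2, the variance is
  gamma(0) = sigma^2 * (1 + sum_i theta_i^2).
  sum_i theta_i^2 = (-0.544)^2 + (0.062)^2 + (-0.204)^2 = 0.295936 + 0.003844 + 0.041616 = 0.341396.
  gamma(0) = 3 * (1 + 0.341396) = 3 * 1.341396 = 4.024188, which rounds to 4.0242.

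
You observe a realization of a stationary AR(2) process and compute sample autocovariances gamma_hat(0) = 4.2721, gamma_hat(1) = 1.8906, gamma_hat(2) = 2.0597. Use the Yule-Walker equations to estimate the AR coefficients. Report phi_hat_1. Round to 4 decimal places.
\hat\phi_{1} = 0.2850

The Yule-Walker equations for an AR(p) process read, in matrix form,
  Gamma_p phi = r_p,   with   (Gamma_p)_{ij} = gamma(|i - j|),
                       (r_p)_i = gamma(i),   i,j = 1..p.
Substitute the sample gammas (Toeplitz matrix and right-hand side of size 2):
  Gamma_p = [[4.2721, 1.8906], [1.8906, 4.2721]]
  r_p     = [1.8906, 2.0597]
Written out:
  4.2721 phi_1 + 1.8906 phi_2 = 1.8906
  1.8906 phi_1 + 4.2721 phi_2 = 2.0597
Solve by Cramer's rule:
  det = gamma(0)^2 - gamma(1)^2 = (4.2721)^2 - (1.8906)^2 = 18.25083841 - 3.57436836 = 14.67647005
  phi_hat_1 = [gamma(1) gamma(0) - gamma(1) gamma(2)] / det = [(1.8906)(4.2721) - (1.8906)(2.0597)] / 14.67647005 = 4.18276344 / 14.67647005 = 0.285
  phi_hat_2 = [gamma(0) gamma(2) - gamma(1)^2] / det = [(4.2721)(2.0597) - (1.8906)^2] / 14.67647005 = 5.22487601 / 14.67647005 = 0.356
So phi_hat = [0.2850, 0.3560].
Therefore phi_hat_1 = 0.2850.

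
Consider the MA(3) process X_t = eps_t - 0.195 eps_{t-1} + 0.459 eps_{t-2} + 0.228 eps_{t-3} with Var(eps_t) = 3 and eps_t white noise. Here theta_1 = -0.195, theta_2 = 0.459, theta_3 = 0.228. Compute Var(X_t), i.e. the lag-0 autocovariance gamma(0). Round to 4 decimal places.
\gamma(0) = 3.9021

For an MA(q) process X_t = eps_t + sum_i theta_i eps_{t-i} with
Var(eps_t) = sigma^2, the variance is
  gamma(0) = sigma^2 * (1 + sum_i theta_i^2).
  sum_i theta_i^2 = (-0.195)^2 + (0.459)^2 + (0.228)^2 = 0.038025 + 0.210681 + 0.051984 = 0.30069.
  gamma(0) = 3 * (1 + 0.30069) = 3 * 1.30069 = 3.90207, which rounds to 3.9021.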